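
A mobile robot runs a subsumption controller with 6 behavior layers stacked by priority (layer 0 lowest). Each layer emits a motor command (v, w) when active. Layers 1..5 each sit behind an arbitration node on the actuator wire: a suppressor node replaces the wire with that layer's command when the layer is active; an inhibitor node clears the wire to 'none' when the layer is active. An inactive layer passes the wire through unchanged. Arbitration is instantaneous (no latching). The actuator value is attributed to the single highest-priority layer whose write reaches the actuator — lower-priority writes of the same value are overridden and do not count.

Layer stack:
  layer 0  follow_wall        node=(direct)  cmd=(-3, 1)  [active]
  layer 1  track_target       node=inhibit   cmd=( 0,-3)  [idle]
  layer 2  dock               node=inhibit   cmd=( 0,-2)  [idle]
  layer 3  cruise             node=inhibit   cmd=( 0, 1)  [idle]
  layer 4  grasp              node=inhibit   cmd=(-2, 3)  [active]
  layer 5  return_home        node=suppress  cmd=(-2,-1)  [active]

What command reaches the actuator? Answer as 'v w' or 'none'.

layer 0 (follow_wall) active — direct: (-3, 1)
layer 1 (track_target) idle — unchanged: (-3, 1)
layer 2 (dock) idle — unchanged: (-3, 1)
layer 3 (cruise) idle — unchanged: (-3, 1)
layer 4 (grasp) active — inhibits: none
layer 5 (return_home) active — suppresses: (-2, -1)
→ actuator (-2, -1)

-2 -1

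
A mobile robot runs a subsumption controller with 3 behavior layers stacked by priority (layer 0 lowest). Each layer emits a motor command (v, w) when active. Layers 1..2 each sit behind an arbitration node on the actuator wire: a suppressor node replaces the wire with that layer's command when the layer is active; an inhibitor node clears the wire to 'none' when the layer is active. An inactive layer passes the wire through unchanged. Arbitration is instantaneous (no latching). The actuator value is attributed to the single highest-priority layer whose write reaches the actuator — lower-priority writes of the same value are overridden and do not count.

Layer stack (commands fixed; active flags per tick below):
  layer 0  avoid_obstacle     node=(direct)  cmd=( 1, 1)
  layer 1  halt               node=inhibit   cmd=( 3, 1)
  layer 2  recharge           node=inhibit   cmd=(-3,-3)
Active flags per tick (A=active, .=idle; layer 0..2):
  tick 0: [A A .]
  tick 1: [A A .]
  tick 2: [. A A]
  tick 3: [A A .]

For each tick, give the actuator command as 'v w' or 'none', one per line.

tick 0:
  [0] avoid_obstacle on; wire := (1, 1)
  [1] halt on (inhibit); wire := none
  [2] recharge off; pass none
  output none
tick 1:
  [0] avoid_obstacle on; wire := (1, 1)
  [1] halt on (inhibit); wire := none
  [2] recharge off; pass none
  output none
tick 2:
  [0] avoid_obstacle off; wire := none
  [1] halt on (inhibit); wire := none
  [2] recharge on (inhibit); wire := none
  output none
tick 3:
  [0] avoid_obstacle on; wire := (1, 1)
  [1] halt on (inhibit); wire := none
  [2] recharge off; pass none
  output none

none
none
none
none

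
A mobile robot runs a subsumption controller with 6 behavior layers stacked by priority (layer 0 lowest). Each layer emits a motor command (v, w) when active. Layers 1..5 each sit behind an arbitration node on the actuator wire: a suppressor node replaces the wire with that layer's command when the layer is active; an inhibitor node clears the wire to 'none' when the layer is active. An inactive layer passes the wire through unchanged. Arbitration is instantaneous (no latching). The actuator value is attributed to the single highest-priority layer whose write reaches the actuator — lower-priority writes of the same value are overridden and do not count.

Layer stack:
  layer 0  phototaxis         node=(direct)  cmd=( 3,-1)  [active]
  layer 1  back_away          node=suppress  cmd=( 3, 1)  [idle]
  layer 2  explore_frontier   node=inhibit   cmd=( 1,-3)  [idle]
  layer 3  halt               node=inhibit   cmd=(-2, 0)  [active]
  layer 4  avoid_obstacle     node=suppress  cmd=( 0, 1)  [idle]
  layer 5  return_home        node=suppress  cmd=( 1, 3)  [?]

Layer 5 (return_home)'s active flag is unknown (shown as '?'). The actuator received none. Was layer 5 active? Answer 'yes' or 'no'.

no

If layer 5 is active=yes:
  actuator would be (1, 3)
If layer 5 is active=no:
  actuator would be none
Observed none, so layer 5 was idle.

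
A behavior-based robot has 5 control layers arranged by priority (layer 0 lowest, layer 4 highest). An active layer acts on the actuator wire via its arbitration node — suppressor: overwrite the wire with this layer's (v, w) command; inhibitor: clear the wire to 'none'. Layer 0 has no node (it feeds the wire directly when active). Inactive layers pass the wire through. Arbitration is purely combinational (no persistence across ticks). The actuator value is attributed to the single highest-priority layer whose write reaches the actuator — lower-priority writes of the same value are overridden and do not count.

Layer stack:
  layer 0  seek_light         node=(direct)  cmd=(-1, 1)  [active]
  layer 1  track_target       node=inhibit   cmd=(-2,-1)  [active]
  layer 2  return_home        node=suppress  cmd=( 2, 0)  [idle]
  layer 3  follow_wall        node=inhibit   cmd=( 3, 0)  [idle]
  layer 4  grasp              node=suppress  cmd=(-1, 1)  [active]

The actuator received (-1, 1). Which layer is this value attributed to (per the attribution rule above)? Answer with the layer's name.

layer 0 (seek_light) active — direct: (-1, 1)
layer 1 (track_target) active — inhibits: none
layer 2 (return_home) idle — unchanged: none
layer 3 (follow_wall) idle — unchanged: none
layer 4 (grasp) active — suppresses: (-1, 1)
→ actuator (-1, 1)
last writer: layer 4 = grasp

grasp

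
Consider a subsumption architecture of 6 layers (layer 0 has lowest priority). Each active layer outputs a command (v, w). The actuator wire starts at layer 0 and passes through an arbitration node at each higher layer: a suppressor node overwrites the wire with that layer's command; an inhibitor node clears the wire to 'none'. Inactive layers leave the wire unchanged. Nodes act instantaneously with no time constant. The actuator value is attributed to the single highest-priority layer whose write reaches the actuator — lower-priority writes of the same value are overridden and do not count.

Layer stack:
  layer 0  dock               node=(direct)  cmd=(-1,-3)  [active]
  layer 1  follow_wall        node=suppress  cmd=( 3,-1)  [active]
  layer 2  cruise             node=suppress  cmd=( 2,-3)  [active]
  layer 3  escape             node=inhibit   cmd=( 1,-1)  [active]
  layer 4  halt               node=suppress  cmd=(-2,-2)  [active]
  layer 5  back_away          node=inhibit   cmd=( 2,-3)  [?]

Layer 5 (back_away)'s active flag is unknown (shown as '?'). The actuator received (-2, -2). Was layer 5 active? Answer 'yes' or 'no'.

no

If layer 5 is active=yes:
  actuator would be none
If layer 5 is active=no:
  actuator would be (-2, -2)
Observed (-2, -2), so layer 5 was idle.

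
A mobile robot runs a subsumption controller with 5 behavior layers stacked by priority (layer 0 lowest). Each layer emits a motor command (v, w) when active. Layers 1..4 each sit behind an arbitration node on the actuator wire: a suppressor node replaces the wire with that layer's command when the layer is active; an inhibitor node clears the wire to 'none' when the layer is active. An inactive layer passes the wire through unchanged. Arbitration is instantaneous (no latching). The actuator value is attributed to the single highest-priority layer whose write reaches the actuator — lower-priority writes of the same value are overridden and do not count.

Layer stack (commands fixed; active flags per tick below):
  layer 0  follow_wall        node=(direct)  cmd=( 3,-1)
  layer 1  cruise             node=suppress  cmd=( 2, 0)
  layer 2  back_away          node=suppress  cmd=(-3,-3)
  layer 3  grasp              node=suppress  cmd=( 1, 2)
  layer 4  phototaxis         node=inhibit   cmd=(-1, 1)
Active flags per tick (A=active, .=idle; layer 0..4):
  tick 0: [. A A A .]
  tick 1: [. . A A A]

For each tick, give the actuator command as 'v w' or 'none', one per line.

tick 0:
  L0 follow_wall: idle → wire = none
  L1 cruise: active, suppressor → wire = (2, 0)
  L2 back_away: active, suppressor → wire = (-3, -3)
  L3 grasp: active, suppressor → wire = (1, 2)
  L4 phototaxis: idle → wire stays (1, 2)
  actuator = (1, 2)
tick 1:
  L0 follow_wall: idle → wire = none
  L1 cruise: idle → wire stays none
  L2 back_away: active, suppressor → wire = (-3, -3)
  L3 grasp: active, suppressor → wire = (1, 2)
  L4 phototaxis: active, inhibitor → wire = none
  actuator = none

1 2
none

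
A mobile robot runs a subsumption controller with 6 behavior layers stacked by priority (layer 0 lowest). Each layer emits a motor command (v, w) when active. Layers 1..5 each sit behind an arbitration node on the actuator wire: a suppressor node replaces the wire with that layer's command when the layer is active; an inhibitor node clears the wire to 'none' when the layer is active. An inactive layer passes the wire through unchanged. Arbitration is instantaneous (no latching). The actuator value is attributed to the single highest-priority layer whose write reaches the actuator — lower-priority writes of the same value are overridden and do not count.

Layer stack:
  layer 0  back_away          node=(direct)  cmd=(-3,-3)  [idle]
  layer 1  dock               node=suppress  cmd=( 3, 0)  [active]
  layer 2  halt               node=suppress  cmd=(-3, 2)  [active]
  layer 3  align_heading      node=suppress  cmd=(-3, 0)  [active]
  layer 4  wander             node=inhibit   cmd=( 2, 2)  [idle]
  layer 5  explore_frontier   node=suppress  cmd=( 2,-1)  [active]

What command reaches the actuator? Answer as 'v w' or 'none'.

L0 back_away: idle → wire = none
L1 dock: active, suppressor → wire = (3, 0)
L2 halt: active, suppressor → wire = (-3, 2)
L3 align_heading: active, suppressor → wire = (-3, 0)
L4 wander: idle → wire stays (-3, 0)
L5 explore_frontier: active, suppressor → wire = (2, -1)
actuator = (2, -1)

2 -1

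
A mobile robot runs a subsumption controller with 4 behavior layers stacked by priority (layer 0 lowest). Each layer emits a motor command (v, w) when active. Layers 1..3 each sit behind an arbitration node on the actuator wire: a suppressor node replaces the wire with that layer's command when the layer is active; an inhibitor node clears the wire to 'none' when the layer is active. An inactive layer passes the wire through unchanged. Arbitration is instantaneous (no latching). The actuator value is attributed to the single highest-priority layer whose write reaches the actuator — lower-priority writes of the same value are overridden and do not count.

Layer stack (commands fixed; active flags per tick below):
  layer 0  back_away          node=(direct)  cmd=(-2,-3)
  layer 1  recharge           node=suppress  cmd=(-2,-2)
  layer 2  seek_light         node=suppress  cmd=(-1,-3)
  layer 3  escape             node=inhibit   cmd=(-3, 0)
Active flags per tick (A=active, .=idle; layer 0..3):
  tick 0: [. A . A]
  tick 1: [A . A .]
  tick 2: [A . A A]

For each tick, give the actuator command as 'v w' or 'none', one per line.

none
-1 -3
none

tick 0:
  [0] back_away off; wire := none
  [1] recharge on (suppress); wire := (-2, -2)
  [2] seek_light off; pass (-2, -2)
  [3] escape on (inhibit); wire := none
  output none
tick 1:
  [0] back_away on; wire := (-2, -3)
  [1] recharge off; pass (-2, -3)
  [2] seek_light on (suppress); wire := (-1, -3)
  [3] escape off; pass (-1, -3)
  output (-1, -3)
tick 2:
  [0] back_away on; wire := (-2, -3)
  [1] recharge off; pass (-2, -3)
  [2] seek_light on (suppress); wire := (-1, -3)
  [3] escape on (inhibit); wire := none
  output none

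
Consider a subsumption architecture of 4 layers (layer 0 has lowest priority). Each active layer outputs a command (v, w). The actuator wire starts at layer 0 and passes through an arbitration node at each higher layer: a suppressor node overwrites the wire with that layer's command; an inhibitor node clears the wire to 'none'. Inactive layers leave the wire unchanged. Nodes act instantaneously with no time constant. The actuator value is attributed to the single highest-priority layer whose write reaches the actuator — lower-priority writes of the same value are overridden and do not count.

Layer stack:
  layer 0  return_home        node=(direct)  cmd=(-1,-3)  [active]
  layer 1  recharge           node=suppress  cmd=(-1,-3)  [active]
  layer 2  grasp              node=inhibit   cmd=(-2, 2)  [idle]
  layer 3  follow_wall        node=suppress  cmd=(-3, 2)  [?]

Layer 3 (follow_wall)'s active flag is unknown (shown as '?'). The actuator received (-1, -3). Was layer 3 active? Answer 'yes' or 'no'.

If layer 3 is active=yes:
  actuator would be (-3, 2)
If layer 3 is active=no:
  actuator would be (-1, -3)
Observed (-1, -3), so layer 3 was idle.

no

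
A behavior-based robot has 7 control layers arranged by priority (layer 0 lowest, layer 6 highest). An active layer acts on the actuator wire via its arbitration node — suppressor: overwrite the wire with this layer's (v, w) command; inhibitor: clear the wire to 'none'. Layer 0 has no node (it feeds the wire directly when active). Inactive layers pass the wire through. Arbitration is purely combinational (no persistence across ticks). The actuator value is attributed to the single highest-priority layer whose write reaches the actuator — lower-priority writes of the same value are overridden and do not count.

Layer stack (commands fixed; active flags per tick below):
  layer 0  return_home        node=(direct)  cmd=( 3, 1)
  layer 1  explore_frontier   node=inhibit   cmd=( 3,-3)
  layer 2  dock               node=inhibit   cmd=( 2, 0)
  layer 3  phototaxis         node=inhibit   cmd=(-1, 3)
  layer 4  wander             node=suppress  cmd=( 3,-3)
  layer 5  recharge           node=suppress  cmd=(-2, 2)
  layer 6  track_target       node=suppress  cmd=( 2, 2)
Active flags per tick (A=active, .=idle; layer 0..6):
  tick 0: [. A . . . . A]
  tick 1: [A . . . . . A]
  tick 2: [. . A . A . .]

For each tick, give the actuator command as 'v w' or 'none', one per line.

2 2
2 2
3 -3

tick 0:
  layer 0 (return_home) idle — none
  layer 1 (explore_frontier) active — inhibits: none
  layer 2 (dock) idle — unchanged: none
  layer 3 (phototaxis) idle — unchanged: none
  layer 4 (wander) idle — unchanged: none
  layer 5 (recharge) idle — unchanged: none
  layer 6 (track_target) active — suppresses: (2, 2)
  → actuator (2, 2)
tick 1:
  layer 0 (return_home) active — direct: (3, 1)
  layer 1 (explore_frontier) idle — unchanged: (3, 1)
  layer 2 (dock) idle — unchanged: (3, 1)
  layer 3 (phototaxis) idle — unchanged: (3, 1)
  layer 4 (wander) idle — unchanged: (3, 1)
  layer 5 (recharge) idle — unchanged: (3, 1)
  layer 6 (track_target) active — suppresses: (2, 2)
  → actuator (2, 2)
tick 2:
  layer 0 (return_home) idle — none
  layer 1 (explore_frontier) idle — unchanged: none
  layer 2 (dock) active — inhibits: none
  layer 3 (phototaxis) idle — unchanged: none
  layer 4 (wander) active — suppresses: (3, -3)
  layer 5 (recharge) idle — unchanged: (3, -3)
  layer 6 (track_target) idle — unchanged: (3, -3)
  → actuator (3, -3)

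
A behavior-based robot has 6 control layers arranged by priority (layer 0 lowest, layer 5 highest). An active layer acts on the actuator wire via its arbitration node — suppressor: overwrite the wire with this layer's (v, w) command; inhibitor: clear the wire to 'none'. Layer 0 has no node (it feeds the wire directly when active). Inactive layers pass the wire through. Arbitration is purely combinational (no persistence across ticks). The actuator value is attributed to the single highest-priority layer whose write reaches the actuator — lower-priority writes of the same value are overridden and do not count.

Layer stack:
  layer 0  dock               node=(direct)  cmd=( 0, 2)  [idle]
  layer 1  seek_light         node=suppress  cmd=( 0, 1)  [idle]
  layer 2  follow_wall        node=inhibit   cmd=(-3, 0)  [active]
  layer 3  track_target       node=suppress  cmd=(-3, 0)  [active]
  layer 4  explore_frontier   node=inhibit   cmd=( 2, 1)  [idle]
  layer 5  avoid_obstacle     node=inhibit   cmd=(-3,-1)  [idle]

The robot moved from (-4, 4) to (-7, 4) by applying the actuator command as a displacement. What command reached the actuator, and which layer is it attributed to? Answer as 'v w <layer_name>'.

displacement = (-7, 4) − (-4, 4) = (-3, 0)
[0] dock off; wire := none
[1] seek_light off; pass none
[2] follow_wall on (inhibit); wire := none
[3] track_target on (suppress); wire := (-3, 0)
[4] explore_frontier off; pass (-3, 0)
[5] avoid_obstacle off; pass (-3, 0)
output (-3, 0) — from layer 3 (track_target)

-3 0 track_target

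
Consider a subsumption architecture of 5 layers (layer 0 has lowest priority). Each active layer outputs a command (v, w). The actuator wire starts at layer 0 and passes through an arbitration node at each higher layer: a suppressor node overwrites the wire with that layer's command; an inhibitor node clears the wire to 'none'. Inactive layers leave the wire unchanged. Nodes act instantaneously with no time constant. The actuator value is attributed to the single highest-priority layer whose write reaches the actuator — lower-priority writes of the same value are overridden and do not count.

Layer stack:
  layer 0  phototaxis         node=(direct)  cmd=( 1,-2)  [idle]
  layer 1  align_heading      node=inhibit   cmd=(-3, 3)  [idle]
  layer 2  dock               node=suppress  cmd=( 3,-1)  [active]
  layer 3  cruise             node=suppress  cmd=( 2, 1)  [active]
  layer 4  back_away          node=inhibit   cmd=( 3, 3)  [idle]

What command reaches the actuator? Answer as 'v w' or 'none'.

2 1

layer 0 (phototaxis) idle — none
layer 1 (align_heading) idle — unchanged: none
layer 2 (dock) active — suppresses: (3, -1)
layer 3 (cruise) active — suppresses: (2, 1)
layer 4 (back_away) idle — unchanged: (2, 1)
→ actuator (2, 1)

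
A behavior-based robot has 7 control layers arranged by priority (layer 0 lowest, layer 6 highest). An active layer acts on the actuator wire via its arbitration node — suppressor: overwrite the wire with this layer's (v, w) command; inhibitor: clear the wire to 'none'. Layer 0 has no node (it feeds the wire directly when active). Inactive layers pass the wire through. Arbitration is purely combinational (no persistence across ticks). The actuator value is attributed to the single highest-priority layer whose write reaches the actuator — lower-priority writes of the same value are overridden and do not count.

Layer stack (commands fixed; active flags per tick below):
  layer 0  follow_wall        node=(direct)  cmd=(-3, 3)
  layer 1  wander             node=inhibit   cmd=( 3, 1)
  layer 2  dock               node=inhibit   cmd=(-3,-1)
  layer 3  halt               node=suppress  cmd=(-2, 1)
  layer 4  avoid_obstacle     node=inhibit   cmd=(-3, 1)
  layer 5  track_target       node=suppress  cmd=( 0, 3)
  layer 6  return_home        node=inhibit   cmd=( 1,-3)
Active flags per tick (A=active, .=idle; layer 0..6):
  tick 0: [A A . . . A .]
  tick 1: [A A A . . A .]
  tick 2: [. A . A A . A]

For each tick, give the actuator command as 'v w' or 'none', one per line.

0 3
0 3
none

tick 0:
  L0 follow_wall: active, feeds wire = (-3, 3)
  L1 wander: active, inhibitor → wire = none
  L2 dock: idle → wire stays none
  L3 halt: idle → wire stays none
  L4 avoid_obstacle: idle → wire stays none
  L5 track_target: active, suppressor → wire = (0, 3)
  L6 return_home: idle → wire stays (0, 3)
  actuator = (0, 3)
tick 1:
  L0 follow_wall: active, feeds wire = (-3, 3)
  L1 wander: active, inhibitor → wire = none
  L2 dock: active, inhibitor → wire = none
  L3 halt: idle → wire stays none
  L4 avoid_obstacle: idle → wire stays none
  L5 track_target: active, suppressor → wire = (0, 3)
  L6 return_home: idle → wire stays (0, 3)
  actuator = (0, 3)
tick 2:
  L0 follow_wall: idle → wire = none
  L1 wander: active, inhibitor → wire = none
  L2 dock: idle → wire stays none
  L3 halt: active, suppressor → wire = (-2, 1)
  L4 avoid_obstacle: active, inhibitor → wire = none
  L5 track_target: idle → wire stays none
  L6 return_home: active, inhibitor → wire = none
  actuator = none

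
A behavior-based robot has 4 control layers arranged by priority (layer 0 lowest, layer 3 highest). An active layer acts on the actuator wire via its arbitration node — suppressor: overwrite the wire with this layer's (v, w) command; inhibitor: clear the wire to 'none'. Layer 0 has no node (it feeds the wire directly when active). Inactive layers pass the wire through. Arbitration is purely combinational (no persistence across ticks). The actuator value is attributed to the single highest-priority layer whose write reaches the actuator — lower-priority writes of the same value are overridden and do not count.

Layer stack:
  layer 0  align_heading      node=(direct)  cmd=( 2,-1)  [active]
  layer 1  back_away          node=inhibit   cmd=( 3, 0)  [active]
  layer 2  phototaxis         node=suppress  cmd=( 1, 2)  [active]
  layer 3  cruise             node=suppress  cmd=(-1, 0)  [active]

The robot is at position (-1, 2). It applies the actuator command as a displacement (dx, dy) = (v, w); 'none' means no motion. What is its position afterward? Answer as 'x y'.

-2 2

layer 0 (align_heading) active — direct: (2, -1)
layer 1 (back_away) active — inhibits: none
layer 2 (phototaxis) active — suppresses: (1, 2)
layer 3 (cruise) active — suppresses: (-1, 0)
→ actuator (-1, 0)
position: (-1, 2) + (-1, 0) = (-2, 2)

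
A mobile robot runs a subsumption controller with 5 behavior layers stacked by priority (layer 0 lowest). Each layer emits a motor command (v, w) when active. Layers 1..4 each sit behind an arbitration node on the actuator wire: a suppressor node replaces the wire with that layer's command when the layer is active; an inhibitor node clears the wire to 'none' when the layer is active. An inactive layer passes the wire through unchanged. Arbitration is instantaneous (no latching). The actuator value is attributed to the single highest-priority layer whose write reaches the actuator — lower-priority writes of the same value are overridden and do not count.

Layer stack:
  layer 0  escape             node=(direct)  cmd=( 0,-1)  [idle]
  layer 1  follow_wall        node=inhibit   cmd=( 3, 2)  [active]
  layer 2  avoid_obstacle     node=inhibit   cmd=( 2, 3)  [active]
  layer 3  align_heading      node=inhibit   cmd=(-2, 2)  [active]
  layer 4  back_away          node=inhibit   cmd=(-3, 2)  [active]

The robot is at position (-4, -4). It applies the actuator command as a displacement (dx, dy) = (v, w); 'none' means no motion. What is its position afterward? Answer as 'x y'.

-4 -4

L0 escape: idle → wire = none
L1 follow_wall: active, inhibitor → wire = none
L2 avoid_obstacle: active, inhibitor → wire = none
L3 align_heading: active, inhibitor → wire = none
L4 back_away: active, inhibitor → wire = none
actuator = none
position: (-4, -4) + none = (-4, -4)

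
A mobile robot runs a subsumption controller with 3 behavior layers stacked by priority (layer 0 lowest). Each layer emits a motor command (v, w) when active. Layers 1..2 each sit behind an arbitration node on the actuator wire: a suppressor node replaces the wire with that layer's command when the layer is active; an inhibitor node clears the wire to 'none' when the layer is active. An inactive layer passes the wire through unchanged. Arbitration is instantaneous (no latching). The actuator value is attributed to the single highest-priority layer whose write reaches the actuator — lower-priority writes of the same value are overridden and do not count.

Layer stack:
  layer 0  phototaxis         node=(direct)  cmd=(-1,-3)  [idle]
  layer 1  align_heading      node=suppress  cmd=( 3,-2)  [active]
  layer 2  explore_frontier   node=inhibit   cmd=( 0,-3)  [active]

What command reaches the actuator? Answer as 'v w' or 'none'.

none

L0 phototaxis: idle → wire = none
L1 align_heading: active, suppressor → wire = (3, -2)
L2 explore_frontier: active, inhibitor → wire = none
actuator = none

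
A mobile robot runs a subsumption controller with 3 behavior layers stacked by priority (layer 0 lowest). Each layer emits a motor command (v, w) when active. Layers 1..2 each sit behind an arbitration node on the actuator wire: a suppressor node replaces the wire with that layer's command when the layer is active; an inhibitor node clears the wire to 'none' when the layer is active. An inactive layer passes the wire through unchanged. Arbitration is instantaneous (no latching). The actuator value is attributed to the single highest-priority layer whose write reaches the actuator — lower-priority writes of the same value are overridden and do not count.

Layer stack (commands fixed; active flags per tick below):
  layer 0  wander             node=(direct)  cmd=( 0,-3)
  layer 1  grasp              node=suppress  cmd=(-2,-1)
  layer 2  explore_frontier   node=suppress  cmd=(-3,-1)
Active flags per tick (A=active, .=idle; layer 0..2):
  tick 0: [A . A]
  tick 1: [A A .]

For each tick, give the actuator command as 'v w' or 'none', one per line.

tick 0:
  L0 wander: active, feeds wire = (0, -3)
  L1 grasp: idle → wire stays (0, -3)
  L2 explore_frontier: active, suppressor → wire = (-3, -1)
  actuator = (-3, -1)
tick 1:
  L0 wander: active, feeds wire = (0, -3)
  L1 grasp: active, suppressor → wire = (-2, -1)
  L2 explore_frontier: idle → wire stays (-2, -1)
  actuator = (-2, -1)

-3 -1
-2 -1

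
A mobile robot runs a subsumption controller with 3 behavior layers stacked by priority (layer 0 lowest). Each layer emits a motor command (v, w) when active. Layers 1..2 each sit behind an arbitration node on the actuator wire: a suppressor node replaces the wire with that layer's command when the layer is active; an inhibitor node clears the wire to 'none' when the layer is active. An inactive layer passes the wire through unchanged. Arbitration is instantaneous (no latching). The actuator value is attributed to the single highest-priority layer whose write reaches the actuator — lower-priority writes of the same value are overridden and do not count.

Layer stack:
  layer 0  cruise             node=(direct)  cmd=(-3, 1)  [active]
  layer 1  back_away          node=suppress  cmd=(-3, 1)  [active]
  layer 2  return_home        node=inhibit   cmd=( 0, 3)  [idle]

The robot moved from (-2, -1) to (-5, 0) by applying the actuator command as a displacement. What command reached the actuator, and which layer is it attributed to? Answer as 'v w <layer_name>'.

displacement = (-5, 0) − (-2, -1) = (-3, 1)
[0] cruise on; wire := (-3, 1)
[1] back_away on (suppress); wire := (-3, 1)
[2] return_home off; pass (-3, 1)
output (-3, 1) — from layer 1 (back_away)

-3 1 back_away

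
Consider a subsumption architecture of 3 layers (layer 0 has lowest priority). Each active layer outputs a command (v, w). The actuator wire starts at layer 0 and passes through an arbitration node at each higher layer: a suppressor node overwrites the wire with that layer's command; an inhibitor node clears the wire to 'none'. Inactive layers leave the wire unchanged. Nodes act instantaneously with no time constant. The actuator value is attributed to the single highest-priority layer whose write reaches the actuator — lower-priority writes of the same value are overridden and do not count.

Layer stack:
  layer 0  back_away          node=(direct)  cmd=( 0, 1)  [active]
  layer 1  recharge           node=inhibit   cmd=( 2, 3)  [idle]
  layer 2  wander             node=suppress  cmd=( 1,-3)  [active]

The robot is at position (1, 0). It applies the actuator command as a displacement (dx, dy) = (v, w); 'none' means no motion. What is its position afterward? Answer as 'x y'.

[0] back_away on; wire := (0, 1)
[1] recharge off; pass (0, 1)
[2] wander on (suppress); wire := (1, -3)
output (1, -3)
position: (1, 0) + (1, -3) = (2, -3)

2 -3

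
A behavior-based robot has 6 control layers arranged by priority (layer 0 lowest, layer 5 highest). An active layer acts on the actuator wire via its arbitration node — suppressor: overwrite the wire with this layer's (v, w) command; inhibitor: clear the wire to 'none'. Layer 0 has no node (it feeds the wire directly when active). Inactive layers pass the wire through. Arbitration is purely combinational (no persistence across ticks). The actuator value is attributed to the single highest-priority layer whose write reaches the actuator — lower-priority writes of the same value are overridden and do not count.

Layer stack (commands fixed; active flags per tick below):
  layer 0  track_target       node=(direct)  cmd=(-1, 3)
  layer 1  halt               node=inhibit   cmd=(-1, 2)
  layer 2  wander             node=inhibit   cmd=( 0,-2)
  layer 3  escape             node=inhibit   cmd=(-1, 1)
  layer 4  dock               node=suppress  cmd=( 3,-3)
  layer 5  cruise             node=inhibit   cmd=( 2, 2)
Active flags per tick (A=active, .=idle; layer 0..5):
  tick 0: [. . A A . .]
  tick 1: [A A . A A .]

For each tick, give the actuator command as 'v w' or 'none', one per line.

none
3 -3

tick 0:
  L0 track_target: idle → wire = none
  L1 halt: idle → wire stays none
  L2 wander: active, inhibitor → wire = none
  L3 escape: active, inhibitor → wire = none
  L4 dock: idle → wire stays none
  L5 cruise: idle → wire stays none
  actuator = none
tick 1:
  L0 track_target: active, feeds wire = (-1, 3)
  L1 halt: active, inhibitor → wire = none
  L2 wander: idle → wire stays none
  L3 escape: active, inhibitor → wire = none
  L4 dock: active, suppressor → wire = (3, -3)
  L5 cruise: idle → wire stays (3, -3)
  actuator = (3, -3)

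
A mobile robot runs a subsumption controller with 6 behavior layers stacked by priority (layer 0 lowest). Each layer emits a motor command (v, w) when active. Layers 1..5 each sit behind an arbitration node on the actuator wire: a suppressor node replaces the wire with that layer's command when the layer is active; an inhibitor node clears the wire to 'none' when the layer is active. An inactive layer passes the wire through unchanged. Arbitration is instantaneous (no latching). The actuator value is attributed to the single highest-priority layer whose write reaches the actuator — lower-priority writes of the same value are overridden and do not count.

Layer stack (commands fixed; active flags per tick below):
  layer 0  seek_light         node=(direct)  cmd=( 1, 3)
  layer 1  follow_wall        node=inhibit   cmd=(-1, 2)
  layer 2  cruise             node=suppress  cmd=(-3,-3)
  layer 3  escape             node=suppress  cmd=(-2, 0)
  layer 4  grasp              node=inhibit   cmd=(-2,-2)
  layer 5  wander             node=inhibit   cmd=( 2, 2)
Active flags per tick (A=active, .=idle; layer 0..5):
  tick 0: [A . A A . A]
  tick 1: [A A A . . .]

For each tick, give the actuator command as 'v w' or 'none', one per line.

tick 0:
  layer 0 (seek_light) active — direct: (1, 3)
  layer 1 (follow_wall) idle — unchanged: (1, 3)
  layer 2 (cruise) active — suppresses: (-3, -3)
  layer 3 (escape) active — suppresses: (-2, 0)
  layer 4 (grasp) idle — unchanged: (-2, 0)
  layer 5 (wander) active — inhibits: none
  → actuator none
tick 1:
  layer 0 (seek_light) active — direct: (1, 3)
  layer 1 (follow_wall) active — inhibits: none
  layer 2 (cruise) active — suppresses: (-3, -3)
  layer 3 (escape) idle — unchanged: (-3, -3)
  layer 4 (grasp) idle — unchanged: (-3, -3)
  layer 5 (wander) idle — unchanged: (-3, -3)
  → actuator (-3, -3)

none
-3 -3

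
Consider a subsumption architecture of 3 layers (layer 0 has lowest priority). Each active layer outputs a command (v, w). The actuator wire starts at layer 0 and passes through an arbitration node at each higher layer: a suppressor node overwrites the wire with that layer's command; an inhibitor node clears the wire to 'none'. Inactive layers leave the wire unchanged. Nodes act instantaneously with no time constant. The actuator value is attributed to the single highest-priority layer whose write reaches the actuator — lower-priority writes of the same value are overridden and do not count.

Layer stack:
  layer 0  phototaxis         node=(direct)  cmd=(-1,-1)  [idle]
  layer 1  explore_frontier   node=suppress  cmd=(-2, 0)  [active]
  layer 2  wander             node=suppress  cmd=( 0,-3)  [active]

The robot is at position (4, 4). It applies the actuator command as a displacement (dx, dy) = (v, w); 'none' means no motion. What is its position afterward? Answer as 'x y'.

layer 0 (phototaxis) idle — none
layer 1 (explore_frontier) active — suppresses: (-2, 0)
layer 2 (wander) active — suppresses: (0, -3)
→ actuator (0, -3)
position: (4, 4) + (0, -3) = (4, 1)

4 1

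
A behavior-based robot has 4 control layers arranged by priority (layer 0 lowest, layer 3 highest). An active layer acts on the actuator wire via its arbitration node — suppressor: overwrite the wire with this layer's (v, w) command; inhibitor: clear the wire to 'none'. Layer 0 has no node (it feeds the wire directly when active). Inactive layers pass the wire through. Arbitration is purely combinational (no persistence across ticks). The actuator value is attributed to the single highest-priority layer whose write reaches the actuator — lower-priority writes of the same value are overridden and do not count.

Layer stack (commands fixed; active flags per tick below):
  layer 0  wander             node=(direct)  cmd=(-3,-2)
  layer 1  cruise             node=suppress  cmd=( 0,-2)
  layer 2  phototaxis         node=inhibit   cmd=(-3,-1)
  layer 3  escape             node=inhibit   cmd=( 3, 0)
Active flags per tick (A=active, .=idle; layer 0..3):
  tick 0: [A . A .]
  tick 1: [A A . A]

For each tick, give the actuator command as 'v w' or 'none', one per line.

none
none

tick 0:
  layer 0 (wander) active — direct: (-3, -2)
  layer 1 (cruise) idle — unchanged: (-3, -2)
  layer 2 (phototaxis) active — inhibits: none
  layer 3 (escape) idle — unchanged: none
  → actuator none
tick 1:
  layer 0 (wander) active — direct: (-3, -2)
  layer 1 (cruise) active — suppresses: (0, -2)
  layer 2 (phototaxis) idle — unchanged: (0, -2)
  layer 3 (escape) active — inhibits: none
  → actuator none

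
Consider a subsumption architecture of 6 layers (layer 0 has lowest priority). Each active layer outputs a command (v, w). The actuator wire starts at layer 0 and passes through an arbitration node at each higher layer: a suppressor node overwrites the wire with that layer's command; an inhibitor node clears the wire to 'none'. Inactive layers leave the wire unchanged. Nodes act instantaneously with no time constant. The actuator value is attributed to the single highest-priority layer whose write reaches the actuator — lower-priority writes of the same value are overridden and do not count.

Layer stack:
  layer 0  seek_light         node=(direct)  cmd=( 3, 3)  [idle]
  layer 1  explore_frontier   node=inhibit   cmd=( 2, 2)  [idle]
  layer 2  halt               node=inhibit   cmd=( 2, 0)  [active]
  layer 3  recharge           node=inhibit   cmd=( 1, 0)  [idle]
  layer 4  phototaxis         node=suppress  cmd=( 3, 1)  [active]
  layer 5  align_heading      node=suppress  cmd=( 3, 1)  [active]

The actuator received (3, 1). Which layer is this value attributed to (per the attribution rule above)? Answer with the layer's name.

align_heading

[0] seek_light off; wire := none
[1] explore_frontier off; pass none
[2] halt on (inhibit); wire := none
[3] recharge off; pass none
[4] phototaxis on (suppress); wire := (3, 1)
[5] align_heading on (suppress); wire := (3, 1)
output (3, 1)
last writer: layer 5 = align_heading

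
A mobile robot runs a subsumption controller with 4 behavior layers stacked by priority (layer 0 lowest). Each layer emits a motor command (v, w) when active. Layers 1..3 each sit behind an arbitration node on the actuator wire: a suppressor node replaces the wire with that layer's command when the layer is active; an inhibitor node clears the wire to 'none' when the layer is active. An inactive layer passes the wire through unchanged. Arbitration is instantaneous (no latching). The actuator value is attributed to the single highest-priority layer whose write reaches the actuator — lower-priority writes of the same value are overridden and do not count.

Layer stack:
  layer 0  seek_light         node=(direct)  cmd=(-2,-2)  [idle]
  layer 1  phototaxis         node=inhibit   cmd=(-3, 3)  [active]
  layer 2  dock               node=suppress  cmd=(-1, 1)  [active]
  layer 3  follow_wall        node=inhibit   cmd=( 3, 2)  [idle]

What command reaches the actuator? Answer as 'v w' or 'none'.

-1 1

L0 seek_light: idle → wire = none
L1 phototaxis: active, inhibitor → wire = none
L2 dock: active, suppressor → wire = (-1, 1)
L3 follow_wall: idle → wire stays (-1, 1)
actuator = (-1, 1)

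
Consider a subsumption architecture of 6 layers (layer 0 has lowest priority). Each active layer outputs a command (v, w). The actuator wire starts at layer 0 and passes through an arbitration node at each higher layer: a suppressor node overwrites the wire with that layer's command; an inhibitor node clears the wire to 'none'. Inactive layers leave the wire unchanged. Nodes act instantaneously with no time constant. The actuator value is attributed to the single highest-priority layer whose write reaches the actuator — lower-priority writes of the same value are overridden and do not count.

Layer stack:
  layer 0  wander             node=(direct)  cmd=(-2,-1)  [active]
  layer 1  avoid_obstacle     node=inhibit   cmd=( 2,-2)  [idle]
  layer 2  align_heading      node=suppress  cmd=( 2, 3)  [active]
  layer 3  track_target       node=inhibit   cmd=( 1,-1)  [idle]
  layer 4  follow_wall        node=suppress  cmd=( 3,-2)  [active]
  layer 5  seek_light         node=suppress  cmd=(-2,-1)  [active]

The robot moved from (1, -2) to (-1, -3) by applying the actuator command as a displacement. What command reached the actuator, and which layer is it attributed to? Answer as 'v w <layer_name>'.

displacement = (-1, -3) − (1, -2) = (-2, -1)
[0] wander on; wire := (-2, -1)
[1] avoid_obstacle off; pass (-2, -1)
[2] align_heading on (suppress); wire := (2, 3)
[3] track_target off; pass (2, 3)
[4] follow_wall on (suppress); wire := (3, -2)
[5] seek_light on (suppress); wire := (-2, -1)
output (-2, -1) — from layer 5 (seek_light)

-2 -1 seek_light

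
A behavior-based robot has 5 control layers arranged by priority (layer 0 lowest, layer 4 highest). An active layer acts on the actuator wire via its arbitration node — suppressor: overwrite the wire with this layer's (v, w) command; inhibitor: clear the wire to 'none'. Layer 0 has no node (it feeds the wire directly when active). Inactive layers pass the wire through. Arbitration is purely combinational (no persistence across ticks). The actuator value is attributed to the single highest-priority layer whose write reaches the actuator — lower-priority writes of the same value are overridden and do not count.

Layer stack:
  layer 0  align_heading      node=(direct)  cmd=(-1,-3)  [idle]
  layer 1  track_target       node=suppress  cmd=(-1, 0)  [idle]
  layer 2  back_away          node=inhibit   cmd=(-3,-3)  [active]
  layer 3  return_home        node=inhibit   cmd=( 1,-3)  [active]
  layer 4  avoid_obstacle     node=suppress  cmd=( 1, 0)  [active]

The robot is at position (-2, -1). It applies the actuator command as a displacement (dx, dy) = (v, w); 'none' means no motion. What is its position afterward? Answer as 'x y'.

-1 -1

[0] align_heading off; wire := none
[1] track_target off; pass none
[2] back_away on (inhibit); wire := none
[3] return_home on (inhibit); wire := none
[4] avoid_obstacle on (suppress); wire := (1, 0)
output (1, 0)
position: (-2, -1) + (1, 0) = (-1, -1)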